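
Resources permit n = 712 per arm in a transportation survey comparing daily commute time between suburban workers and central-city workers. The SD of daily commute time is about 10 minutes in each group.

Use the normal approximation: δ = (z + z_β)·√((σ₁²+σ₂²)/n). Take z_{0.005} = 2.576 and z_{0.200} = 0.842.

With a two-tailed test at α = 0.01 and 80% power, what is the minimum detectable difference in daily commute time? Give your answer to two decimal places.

δ = (z_{α/2} + z_β) · √((σ₁²+σ₂²)/n)
  = (2.576 + 0.842) · √(200/712)
  = 3.418 · √0.2809
  = 3.418 · 0.5300
  = 1.8115

Minimum detectable difference ≈ 1.81 minutes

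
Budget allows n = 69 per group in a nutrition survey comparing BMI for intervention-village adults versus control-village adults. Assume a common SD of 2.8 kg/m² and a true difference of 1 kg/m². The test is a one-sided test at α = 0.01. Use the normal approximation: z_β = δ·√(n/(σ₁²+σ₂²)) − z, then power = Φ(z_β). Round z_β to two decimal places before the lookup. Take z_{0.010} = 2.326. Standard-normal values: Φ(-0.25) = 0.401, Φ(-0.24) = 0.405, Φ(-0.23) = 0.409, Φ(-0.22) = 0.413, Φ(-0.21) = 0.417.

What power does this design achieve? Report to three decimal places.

z_β = δ·√(n/(σ₁²+σ₂²)) − z_α
    = 1 · √(69/15.68) − 2.326
    = 1 · 2.09774 − 2.326
    = 2.0977 − 2.326 = -0.2283 → -0.23
Power = Φ(-0.23) = 0.409.

Power ≈ 0.409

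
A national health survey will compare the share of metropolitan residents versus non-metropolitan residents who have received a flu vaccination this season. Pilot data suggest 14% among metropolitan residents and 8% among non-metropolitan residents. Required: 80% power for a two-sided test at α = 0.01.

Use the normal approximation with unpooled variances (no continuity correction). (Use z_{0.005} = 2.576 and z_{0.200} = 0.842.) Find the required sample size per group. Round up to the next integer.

n = (z_{α/2} + z_β)² · [p₁(1−p₁) + p₂(1−p₂)] / (p₁ − p₂)²
  = (2.576 + 0.842)² · (0.14·0.86 + 0.08·0.92) / (0.06)²
  = (3.418)² · (0.1204 + 0.0736) / 0.0036
  = 11.6827 · 0.1940 / 0.0036
  = 629.57
Round up → n = 630 per group.

n = 630 per group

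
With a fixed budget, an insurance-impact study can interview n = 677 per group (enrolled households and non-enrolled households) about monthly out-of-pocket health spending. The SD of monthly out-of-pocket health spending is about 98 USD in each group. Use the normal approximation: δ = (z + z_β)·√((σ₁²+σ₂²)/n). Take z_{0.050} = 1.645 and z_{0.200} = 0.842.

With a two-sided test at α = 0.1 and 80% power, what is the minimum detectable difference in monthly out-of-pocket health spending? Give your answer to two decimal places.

Minimum detectable difference ≈ 13.25 USD

δ = (z_{α/2} + z_β) · √((σ₁²+σ₂²)/n)
  = (1.645 + 0.842) · √(19208/677)
  = 2.487 · √28.3722
  = 2.487 · 5.3266
  = 13.2472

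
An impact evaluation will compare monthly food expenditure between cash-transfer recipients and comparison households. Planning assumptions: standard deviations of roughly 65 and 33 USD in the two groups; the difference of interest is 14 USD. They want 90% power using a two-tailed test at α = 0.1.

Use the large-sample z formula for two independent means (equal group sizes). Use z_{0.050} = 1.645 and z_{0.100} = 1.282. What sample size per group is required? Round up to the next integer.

n = 233 per group

n = (z_{α/2} + z_β)² · (σ₁² + σ₂²) / δ²
  = (1.645 + 1.282)² · (65² + 33² = 5314) / 14²
  = 8.5673 · 5314 / 196
  = 232.28
Round up → n = 233 per group.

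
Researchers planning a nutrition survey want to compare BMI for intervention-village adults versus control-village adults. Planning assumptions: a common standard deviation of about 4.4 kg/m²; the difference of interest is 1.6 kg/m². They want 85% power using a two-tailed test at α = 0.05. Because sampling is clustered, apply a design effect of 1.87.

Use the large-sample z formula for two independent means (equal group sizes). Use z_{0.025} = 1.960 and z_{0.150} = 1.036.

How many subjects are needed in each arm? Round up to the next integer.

n = 254 per group

n = (z_{α/2} + z_β)² · (σ₁² + σ₂²) / δ²
  = (1.960 + 1.036)² · (2·4.4² = 38.72) / 1.6²
  = 8.9760 · 38.72 / 2.56
  = 135.76
Design effect: 1.87 × 135.76 = 253.88.
Round up → n = 254 per group.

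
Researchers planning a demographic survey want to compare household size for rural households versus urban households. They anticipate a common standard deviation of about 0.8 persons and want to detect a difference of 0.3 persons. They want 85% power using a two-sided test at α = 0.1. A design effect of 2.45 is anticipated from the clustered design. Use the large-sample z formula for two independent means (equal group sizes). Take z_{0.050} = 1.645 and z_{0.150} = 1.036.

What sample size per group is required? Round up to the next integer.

n = 251 per group

n = (z_{α/2} + z_β)² · (σ₁² + σ₂²) / δ²
  = (1.645 + 1.036)² · (2·0.8² = 1.28) / 0.3²
  = 7.1878 · 1.28 / 0.09
  = 102.23
Design effect: 2.45 × 102.23 = 250.45.
Round up → n = 251 per group.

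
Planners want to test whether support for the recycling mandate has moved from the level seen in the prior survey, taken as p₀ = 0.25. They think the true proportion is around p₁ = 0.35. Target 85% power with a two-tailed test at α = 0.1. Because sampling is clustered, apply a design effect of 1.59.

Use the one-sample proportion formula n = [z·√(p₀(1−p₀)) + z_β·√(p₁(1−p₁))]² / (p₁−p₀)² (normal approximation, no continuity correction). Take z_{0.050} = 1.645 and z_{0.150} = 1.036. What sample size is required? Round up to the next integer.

n = [z_{α/2}·√(p₀q₀) + z_β·√(p₁q₁)]² / (p₁ − p₀)²
  = [1.645·√(0.25·0.75) + 1.036·√(0.35·0.65)]² / (0.10)²
  = [1.645·0.4330 + 1.036·0.4770]² / 0.0100
  = [1.2064]² / 0.0100
  = 145.55
Design effect: 1.59 × 145.55 = 231.43.
Round up → n = 232.

n = 232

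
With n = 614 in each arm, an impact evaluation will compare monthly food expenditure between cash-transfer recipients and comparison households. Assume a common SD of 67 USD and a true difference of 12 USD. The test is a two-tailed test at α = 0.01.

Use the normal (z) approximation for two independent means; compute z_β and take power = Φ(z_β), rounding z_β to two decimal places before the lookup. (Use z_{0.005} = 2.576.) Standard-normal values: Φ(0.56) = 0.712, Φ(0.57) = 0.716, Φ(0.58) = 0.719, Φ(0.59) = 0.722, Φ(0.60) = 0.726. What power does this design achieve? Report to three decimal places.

Power ≈ 0.712

z_β = δ·√(n/(σ₁²+σ₂²)) − z_{α/2}
    = 12 · √(614/8978) − 2.576
    = 12 · 0.26151 − 2.576
    = 3.1382 − 2.576 = 0.5622 → 0.56
Power = Φ(0.56) = 0.712.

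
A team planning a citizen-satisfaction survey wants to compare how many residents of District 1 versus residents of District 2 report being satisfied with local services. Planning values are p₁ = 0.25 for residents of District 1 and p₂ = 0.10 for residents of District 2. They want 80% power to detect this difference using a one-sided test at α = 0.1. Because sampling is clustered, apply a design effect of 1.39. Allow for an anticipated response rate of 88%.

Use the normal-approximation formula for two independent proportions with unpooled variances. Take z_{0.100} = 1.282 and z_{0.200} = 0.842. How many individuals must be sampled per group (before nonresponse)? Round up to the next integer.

n = (z_α + z_β)² · [p₁(1−p₁) + p₂(1−p₂)] / (p₁ − p₂)²
  = (1.282 + 0.842)² · (0.25·0.75 + 0.10·0.90) / (0.15)²
  = (2.124)² · (0.1875 + 0.0900) / 0.0225
  = 4.5114 · 0.2775 / 0.0225
  = 55.64
Design effect: 1.39 × 55.64 = 77.34.
Adjust for 88% response: 77.34 / 0.88 = 87.89.
Round up → n = 88 per group.

n = 88 per group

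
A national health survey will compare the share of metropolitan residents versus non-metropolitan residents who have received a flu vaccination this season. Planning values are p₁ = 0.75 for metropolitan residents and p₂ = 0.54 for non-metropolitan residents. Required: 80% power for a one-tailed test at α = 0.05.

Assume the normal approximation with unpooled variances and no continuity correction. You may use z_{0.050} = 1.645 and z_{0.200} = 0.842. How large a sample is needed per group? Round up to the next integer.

n = (z_α + z_β)² · [p₁(1−p₁) + p₂(1−p₂)] / (p₁ − p₂)²
  = (1.645 + 0.842)² · (0.75·0.25 + 0.54·0.46) / (0.21)²
  = (2.487)² · (0.1875 + 0.2484) / 0.0441
  = 6.1852 · 0.4359 / 0.0441
  = 61.14
Round up → n = 62 per group.

n = 62 per group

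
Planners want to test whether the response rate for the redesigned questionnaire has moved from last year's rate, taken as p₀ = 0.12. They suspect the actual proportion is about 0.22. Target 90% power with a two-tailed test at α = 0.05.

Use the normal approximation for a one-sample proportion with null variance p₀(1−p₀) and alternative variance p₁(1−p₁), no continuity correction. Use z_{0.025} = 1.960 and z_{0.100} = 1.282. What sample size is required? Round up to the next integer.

n = [z_{α/2}·√(p₀q₀) + z_β·√(p₁q₁)]² / (p₁ − p₀)²
  = [1.960·√(0.12·0.88) + 1.282·√(0.22·0.78)]² / (0.10)²
  = [1.960·0.3250 + 1.282·0.4142]² / 0.0100
  = [1.1680]² / 0.0100
  = 136.42
Round up → n = 137.

n = 137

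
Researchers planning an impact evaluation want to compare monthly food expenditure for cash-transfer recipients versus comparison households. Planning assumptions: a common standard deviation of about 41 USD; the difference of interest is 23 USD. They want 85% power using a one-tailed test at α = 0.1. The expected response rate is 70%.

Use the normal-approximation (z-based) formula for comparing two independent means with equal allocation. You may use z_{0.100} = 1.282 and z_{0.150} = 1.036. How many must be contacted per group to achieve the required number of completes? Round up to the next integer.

n = 49 per group

n = (z_α + z_β)² · (σ₁² + σ₂²) / δ²
  = (1.282 + 1.036)² · (2·41² = 3362) / 23²
  = 5.3731 · 3362 / 529
  = 34.15
Adjust for 70% response: 34.15 / 0.70 = 48.78.
Round up → n = 49 per group.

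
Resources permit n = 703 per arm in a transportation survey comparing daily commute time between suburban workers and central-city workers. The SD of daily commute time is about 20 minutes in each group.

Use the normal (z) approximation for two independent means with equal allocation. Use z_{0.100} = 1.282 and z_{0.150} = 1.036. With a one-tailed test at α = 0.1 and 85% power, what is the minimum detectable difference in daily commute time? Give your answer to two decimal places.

Minimum detectable difference ≈ 2.47 minutes

δ = (z_α + z_β) · √((σ₁²+σ₂²)/n)
  = (1.282 + 1.036) · √(800/703)
  = 2.318 · √1.138
  = 2.318 · 1.0668
  = 2.4728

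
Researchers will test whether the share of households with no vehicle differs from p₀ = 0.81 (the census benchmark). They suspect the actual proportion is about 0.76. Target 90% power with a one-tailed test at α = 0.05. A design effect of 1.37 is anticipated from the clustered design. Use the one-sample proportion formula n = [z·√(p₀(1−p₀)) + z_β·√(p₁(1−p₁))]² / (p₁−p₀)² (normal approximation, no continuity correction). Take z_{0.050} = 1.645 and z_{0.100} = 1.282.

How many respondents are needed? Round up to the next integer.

n = 780

n = [z_α·√(p₀q₀) + z_β·√(p₁q₁)]² / (p₁ − p₀)²
  = [1.645·√(0.81·0.19) + 1.282·√(0.76·0.24)]² / (-0.05)²
  = [1.645·0.3923 + 1.282·0.4271]² / 0.0025
  = [1.1929]² / 0.0025
  = 569.16
Design effect: 1.37 × 569.16 = 779.75.
Round up → n = 780.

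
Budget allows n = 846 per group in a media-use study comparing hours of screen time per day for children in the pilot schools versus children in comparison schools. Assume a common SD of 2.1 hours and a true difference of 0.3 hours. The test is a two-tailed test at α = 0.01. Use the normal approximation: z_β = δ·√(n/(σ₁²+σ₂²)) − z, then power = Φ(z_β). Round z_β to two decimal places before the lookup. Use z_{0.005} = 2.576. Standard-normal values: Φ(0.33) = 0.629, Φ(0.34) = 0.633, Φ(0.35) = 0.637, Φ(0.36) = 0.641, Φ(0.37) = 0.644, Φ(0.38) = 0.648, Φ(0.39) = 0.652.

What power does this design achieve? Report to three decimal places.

Power ≈ 0.641

z_β = δ·√(n/(σ₁²+σ₂²)) − z_{α/2}
    = 0.3 · √(846/8.82) − 2.576
    = 0.3 · 9.79379 − 2.576
    = 2.9381 − 2.576 = 0.3621 → 0.36
Power = Φ(0.36) = 0.641.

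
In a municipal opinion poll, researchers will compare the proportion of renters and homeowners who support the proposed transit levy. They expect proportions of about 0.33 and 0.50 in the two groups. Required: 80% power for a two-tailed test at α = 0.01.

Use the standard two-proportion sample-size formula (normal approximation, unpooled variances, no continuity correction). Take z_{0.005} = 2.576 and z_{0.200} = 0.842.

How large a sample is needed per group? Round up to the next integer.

n = 191 per group

n = (z_{α/2} + z_β)² · [p₁(1−p₁) + p₂(1−p₂)] / (p₁ − p₂)²
  = (2.576 + 0.842)² · (0.33·0.67 + 0.50·0.50) / (-0.17)²
  = (3.418)² · (0.2211 + 0.2500) / 0.0289
  = 11.6827 · 0.4711 / 0.0289
  = 190.44
Round up → n = 191 per group.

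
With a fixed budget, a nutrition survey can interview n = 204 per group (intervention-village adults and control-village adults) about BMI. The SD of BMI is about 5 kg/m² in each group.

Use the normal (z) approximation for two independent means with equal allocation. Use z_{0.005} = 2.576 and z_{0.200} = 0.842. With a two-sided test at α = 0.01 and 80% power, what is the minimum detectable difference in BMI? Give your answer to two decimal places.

δ = (z_{α/2} + z_β) · √((σ₁²+σ₂²)/n)
  = (2.576 + 0.842) · √(50/204)
  = 3.418 · √0.2451
  = 3.418 · 0.4951
  = 1.6922

Minimum detectable difference ≈ 1.69 kg/m²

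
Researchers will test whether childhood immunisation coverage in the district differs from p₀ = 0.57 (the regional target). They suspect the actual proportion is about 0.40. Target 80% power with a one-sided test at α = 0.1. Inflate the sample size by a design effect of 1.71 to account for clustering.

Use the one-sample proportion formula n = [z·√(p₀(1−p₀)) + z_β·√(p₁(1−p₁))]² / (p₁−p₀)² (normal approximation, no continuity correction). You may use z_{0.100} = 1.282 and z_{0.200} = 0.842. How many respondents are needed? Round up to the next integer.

n = 65

n = [z_α·√(p₀q₀) + z_β·√(p₁q₁)]² / (p₁ − p₀)²
  = [1.282·√(0.57·0.43) + 0.842·√(0.40·0.60)]² / (-0.17)²
  = [1.282·0.4951 + 0.842·0.4899]² / 0.0289
  = [1.0472]² / 0.0289
  = 37.94
Design effect: 1.71 × 37.94 = 64.88.
Round up → n = 65.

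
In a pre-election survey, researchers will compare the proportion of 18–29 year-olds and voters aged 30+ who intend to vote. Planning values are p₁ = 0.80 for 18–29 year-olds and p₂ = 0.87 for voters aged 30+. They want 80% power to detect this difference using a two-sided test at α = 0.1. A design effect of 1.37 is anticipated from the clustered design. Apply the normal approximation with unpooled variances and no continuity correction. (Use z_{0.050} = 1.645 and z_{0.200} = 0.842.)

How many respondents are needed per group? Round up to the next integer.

n = (z_{α/2} + z_β)² · [p₁(1−p₁) + p₂(1−p₂)] / (p₁ − p₂)²
  = (1.645 + 0.842)² · (0.80·0.20 + 0.87·0.13) / (-0.07)²
  = (2.487)² · (0.1600 + 0.1131) / 0.0049
  = 6.1852 · 0.2731 / 0.0049
  = 344.73
Design effect: 1.37 × 344.73 = 472.28.
Round up → n = 473 per group.

n = 473 per group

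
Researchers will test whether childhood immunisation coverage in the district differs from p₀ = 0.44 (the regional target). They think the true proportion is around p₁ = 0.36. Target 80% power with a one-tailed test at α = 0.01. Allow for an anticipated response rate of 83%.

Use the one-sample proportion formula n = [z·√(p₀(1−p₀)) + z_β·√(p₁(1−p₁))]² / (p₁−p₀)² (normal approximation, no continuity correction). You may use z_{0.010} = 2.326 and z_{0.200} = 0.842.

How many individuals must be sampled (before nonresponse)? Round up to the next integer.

n = 458

n = [z_α·√(p₀q₀) + z_β·√(p₁q₁)]² / (p₁ − p₀)²
  = [2.326·√(0.44·0.56) + 0.842·√(0.36·0.64)]² / (-0.08)²
  = [2.326·0.4964 + 0.842·0.4800]² / 0.0064
  = [1.5588]² / 0.0064
  = 379.64
Adjust for 83% response: 379.64 / 0.83 = 457.40.
Round up → n = 458.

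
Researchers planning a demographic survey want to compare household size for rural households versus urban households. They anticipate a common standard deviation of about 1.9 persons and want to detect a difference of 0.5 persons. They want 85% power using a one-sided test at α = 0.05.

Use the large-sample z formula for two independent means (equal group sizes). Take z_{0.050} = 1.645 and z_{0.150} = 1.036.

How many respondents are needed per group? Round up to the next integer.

n = 208 per group

n = (z_α + z_β)² · (σ₁² + σ₂²) / δ²
  = (1.645 + 1.036)² · (2·1.9² = 7.22) / 0.5²
  = 7.1878 · 7.22 / 0.25
  = 207.58
Round up → n = 208 per group.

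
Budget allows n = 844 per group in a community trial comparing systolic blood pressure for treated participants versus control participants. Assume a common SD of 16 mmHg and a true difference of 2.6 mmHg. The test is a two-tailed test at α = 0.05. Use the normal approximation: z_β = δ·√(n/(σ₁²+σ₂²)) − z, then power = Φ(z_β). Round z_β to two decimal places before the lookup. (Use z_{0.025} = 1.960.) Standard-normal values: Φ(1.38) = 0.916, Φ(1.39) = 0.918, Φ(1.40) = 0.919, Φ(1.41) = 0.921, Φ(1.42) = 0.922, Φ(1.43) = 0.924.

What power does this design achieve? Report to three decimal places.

Power ≈ 0.916

z_β = δ·√(n/(σ₁²+σ₂²)) − z_{α/2}
    = 2.6 · √(844/512) − 1.960
    = 2.6 · 1.28391 − 1.960
    = 3.3382 − 1.960 = 1.3782 → 1.38
Power = Φ(1.38) = 0.916.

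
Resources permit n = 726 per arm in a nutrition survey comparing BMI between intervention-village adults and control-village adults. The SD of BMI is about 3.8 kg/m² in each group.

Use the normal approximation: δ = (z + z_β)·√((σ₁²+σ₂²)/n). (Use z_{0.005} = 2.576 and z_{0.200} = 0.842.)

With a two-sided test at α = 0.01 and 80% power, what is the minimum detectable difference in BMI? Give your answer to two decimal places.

Minimum detectable difference ≈ 0.68 kg/m²

δ = (z_{α/2} + z_β) · √((σ₁²+σ₂²)/n)
  = (2.576 + 0.842) · √(28.88/726)
  = 3.418 · √0.03978
  = 3.418 · 0.1994
  = 0.6817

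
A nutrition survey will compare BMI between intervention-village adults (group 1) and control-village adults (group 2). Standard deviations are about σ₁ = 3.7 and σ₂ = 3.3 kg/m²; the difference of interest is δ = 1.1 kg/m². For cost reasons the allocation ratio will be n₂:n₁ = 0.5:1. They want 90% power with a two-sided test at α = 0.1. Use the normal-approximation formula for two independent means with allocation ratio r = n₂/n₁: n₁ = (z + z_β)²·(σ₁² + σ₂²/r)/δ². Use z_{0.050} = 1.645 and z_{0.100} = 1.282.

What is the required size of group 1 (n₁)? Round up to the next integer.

n₁ = 252

n₁ = (z_{α/2} + z_β)² · (σ₁² + σ₂²/r) / δ²
   = (1.645 + 1.282)² · (3.7² + 3.3²/0.5) / 1.1²
   = 8.5673 · (13.69 + 21.78) / 1.21
   = 8.5673 · 35.47 / 1.21
   = 251.14
Round up → n₁ = 252; n₂ = r·n₁ = 0.5 × 252 = 126.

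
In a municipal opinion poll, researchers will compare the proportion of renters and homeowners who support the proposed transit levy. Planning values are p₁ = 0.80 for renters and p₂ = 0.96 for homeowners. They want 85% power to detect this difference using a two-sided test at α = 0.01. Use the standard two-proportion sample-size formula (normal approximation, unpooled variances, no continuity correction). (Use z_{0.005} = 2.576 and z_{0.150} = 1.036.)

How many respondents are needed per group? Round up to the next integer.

n = 102 per group

n = (z_{α/2} + z_β)² · [p₁(1−p₁) + p₂(1−p₂)] / (p₁ − p₂)²
  = (2.576 + 1.036)² · (0.80·0.20 + 0.96·0.04) / (-0.16)²
  = (3.612)² · (0.1600 + 0.0384) / 0.0256
  = 13.0465 · 0.1984 / 0.0256
  = 101.11
Round up → n = 102 per group.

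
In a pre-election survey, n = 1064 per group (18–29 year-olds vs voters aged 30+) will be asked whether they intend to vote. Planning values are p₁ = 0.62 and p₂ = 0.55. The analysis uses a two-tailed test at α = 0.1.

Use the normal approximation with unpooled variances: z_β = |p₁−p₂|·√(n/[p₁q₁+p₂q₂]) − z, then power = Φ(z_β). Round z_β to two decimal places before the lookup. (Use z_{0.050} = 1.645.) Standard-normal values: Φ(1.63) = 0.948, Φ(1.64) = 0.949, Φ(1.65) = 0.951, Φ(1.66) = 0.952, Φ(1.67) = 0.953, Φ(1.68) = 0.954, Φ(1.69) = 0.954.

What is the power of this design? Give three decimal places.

Power ≈ 0.949

z_β = |p₁−p₂|·√(n/[p₁q₁+p₂q₂]) − z_{α/2}
    = 0.07 · √(1064/0.4831) − 1.645
    = 0.07 · 46.9302 − 1.645
    = 3.2851 − 1.645 = 1.6401 → 1.64
Power = Φ(1.64) = 0.949.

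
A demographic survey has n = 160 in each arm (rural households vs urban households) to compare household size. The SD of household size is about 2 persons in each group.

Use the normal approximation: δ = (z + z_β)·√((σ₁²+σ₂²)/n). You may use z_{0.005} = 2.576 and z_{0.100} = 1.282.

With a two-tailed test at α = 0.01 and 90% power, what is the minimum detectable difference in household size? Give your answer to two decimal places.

δ = (z_{α/2} + z_β) · √((σ₁²+σ₂²)/n)
  = (2.576 + 1.282) · √(8/160)
  = 3.858 · √0.05
  = 3.858 · 0.2236
  = 0.8627

Minimum detectable difference ≈ 0.86 persons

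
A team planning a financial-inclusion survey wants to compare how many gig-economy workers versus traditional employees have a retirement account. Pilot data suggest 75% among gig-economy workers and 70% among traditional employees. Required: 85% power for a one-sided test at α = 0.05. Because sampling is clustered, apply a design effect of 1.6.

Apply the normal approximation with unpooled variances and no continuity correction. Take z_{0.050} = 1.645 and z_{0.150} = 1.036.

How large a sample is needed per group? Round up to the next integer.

n = 1829 per group

n = (z_α + z_β)² · [p₁(1−p₁) + p₂(1−p₂)] / (p₁ − p₂)²
  = (1.645 + 1.036)² · (0.75·0.25 + 0.70·0.30) / (0.05)²
  = (2.681)² · (0.1875 + 0.2100) / 0.0025
  = 7.1878 · 0.3975 / 0.0025
  = 1142.85
Design effect: 1.6 × 1142.85 = 1828.57.
Round up → n = 1829 per group.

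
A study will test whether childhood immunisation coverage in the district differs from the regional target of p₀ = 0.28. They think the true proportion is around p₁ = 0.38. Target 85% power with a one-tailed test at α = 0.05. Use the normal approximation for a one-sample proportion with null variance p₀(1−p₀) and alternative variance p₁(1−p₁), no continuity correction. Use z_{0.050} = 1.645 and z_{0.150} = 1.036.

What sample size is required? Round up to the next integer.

n = 155

n = [z_α·√(p₀q₀) + z_β·√(p₁q₁)]² / (p₁ − p₀)²
  = [1.645·√(0.28·0.72) + 1.036·√(0.38·0.62)]² / (0.10)²
  = [1.645·0.4490 + 1.036·0.4854]² / 0.0100
  = [1.2415]² / 0.0100
  = 154.12
Round up → n = 155.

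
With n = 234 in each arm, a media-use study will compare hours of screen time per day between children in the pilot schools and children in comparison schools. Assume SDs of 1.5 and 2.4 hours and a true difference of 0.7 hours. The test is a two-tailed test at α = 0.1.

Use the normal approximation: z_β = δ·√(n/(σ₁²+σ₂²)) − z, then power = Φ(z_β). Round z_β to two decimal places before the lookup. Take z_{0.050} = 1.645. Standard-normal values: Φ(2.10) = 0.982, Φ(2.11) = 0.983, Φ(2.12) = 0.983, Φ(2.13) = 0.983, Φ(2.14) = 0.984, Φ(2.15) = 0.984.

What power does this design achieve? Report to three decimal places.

z_β = δ·√(n/(σ₁²+σ₂²)) − z_{α/2}
    = 0.7 · √(234/8.01) − 1.645
    = 0.7 · 5.40495 − 1.645
    = 3.7835 − 1.645 = 2.1385 → 2.14
Power = Φ(2.14) = 0.984.

Power ≈ 0.984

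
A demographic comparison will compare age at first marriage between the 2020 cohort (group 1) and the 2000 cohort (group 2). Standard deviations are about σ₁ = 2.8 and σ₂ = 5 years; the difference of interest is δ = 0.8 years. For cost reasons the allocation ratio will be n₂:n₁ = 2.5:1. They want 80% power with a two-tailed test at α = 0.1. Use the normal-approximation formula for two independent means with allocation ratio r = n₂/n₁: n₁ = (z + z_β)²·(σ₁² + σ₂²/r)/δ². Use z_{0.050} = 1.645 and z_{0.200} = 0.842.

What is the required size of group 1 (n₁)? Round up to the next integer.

n₁ = (z_{α/2} + z_β)² · (σ₁² + σ₂²/r) / δ²
   = (1.645 + 0.842)² · (2.8² + 5²/2.5) / 0.8²
   = 6.1852 · (7.84 + 10) / 0.64
   = 6.1852 · 17.84 / 0.64
   = 172.41
Round up → n₁ = 173; n₂ = r·n₁ = 2.5 × 173 = 433.

n₁ = 173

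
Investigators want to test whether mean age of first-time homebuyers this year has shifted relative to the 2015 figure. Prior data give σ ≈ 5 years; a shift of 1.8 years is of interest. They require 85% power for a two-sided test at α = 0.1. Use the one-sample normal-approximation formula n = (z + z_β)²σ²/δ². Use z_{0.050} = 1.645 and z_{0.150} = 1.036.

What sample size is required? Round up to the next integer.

n = 56

n = (z_{α/2} + z_β)² · σ² / δ²
  = (1.645 + 1.036)² · 5² / 1.8²
  = 7.1878 · 25 / 3.24
  = 55.46
Round up → n = 56.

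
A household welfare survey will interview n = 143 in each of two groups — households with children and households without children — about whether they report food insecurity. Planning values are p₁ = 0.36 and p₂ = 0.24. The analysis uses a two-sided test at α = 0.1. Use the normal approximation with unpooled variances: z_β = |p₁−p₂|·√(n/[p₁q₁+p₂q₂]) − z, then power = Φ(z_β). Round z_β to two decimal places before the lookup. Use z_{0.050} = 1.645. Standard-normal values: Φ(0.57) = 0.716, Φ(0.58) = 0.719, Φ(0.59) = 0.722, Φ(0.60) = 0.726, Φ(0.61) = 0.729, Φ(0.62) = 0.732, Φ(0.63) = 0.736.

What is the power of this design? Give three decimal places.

Power ≈ 0.722

z_β = |p₁−p₂|·√(n/[p₁q₁+p₂q₂]) − z_{α/2}
    = 0.12 · √(143/0.4128) − 1.645
    = 0.12 · 18.6122 − 1.645
    = 2.2335 − 1.645 = 0.5885 → 0.59
Power = Φ(0.59) = 0.722.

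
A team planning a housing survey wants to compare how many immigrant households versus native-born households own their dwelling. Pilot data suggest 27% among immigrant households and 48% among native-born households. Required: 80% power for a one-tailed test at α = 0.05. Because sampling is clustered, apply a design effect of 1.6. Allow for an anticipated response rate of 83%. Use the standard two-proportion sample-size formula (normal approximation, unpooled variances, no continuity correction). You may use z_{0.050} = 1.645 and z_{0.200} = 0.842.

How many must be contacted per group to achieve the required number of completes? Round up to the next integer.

n = (z_α + z_β)² · [p₁(1−p₁) + p₂(1−p₂)] / (p₁ − p₂)²
  = (1.645 + 0.842)² · (0.27·0.73 + 0.48·0.52) / (-0.21)²
  = (2.487)² · (0.1971 + 0.2496) / 0.0441
  = 6.1852 · 0.4467 / 0.0441
  = 62.65
Design effect: 1.6 × 62.65 = 100.24.
Adjust for 83% response: 100.24 / 0.83 = 120.77.
Round up → n = 121 per group.

n = 121 per group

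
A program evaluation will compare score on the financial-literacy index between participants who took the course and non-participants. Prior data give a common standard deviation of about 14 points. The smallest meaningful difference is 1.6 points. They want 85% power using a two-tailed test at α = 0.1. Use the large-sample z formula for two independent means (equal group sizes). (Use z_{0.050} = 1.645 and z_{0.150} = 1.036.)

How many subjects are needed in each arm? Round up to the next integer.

n = 1101 per group

n = (z_{α/2} + z_β)² · (σ₁² + σ₂²) / δ²
  = (1.645 + 1.036)² · (2·14² = 392) / 1.6²
  = 7.1878 · 392 / 2.56
  = 1100.63
Round up → n = 1101 per group.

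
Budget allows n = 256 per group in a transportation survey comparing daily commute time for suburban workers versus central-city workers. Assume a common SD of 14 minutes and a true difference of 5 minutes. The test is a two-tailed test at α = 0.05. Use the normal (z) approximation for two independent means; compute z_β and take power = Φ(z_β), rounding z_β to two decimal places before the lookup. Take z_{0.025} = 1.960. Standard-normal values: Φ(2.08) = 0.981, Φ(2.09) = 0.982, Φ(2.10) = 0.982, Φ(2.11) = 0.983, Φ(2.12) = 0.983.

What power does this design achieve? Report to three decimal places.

z_β = δ·√(n/(σ₁²+σ₂²)) − z_{α/2}
    = 5 · √(256/392) − 1.960
    = 5 · 0.80812 − 1.960
    = 4.0406 − 1.960 = 2.0806 → 2.08
Power = Φ(2.08) = 0.981.

Power ≈ 0.981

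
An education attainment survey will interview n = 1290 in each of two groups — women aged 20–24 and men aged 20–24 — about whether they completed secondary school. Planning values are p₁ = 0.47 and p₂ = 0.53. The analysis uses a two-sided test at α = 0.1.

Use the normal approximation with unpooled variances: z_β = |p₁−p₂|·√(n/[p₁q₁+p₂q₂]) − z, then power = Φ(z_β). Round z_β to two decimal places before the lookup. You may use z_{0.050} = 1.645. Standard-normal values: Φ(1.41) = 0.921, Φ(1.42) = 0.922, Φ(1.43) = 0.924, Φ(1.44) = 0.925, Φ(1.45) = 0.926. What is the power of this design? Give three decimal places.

Power ≈ 0.921

z_β = |p₁−p₂|·√(n/[p₁q₁+p₂q₂]) − z_{α/2}
    = 0.06 · √(1290/0.4982) − 1.645
    = 0.06 · 50.8854 − 1.645
    = 3.0531 − 1.645 = 1.4081 → 1.41
Power = Φ(1.41) = 0.921.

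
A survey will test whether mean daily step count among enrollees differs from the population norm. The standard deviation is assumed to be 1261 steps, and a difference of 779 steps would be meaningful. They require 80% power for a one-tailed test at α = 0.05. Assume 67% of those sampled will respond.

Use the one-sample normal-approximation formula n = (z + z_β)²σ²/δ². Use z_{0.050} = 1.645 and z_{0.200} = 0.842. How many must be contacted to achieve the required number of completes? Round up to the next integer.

n = 25

n = (z_α + z_β)² · σ² / δ²
  = (1.645 + 0.842)² · 1261² / 779²
  = 6.1852 · 1590121 / 606841
  = 16.21
Adjust for 67% response: 16.21 / 0.67 = 24.19.
Round up → n = 25.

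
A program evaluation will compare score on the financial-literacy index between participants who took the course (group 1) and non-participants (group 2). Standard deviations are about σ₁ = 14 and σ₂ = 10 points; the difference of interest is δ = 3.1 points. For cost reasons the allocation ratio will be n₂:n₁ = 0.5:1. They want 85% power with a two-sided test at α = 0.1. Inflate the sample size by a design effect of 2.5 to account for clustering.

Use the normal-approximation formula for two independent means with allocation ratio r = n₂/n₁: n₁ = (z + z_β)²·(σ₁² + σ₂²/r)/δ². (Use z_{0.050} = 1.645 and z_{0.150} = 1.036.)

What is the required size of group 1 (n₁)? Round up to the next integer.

n₁ = (z_{α/2} + z_β)² · (σ₁² + σ₂²/r) / δ²
   = (1.645 + 1.036)² · (14² + 10²/0.5) / 3.1²
   = 7.1878 · (196 + 200) / 9.61
   = 7.1878 · 396 / 9.61
   = 296.19
Design effect: 2.5 × 296.19 = 740.47.
Round up → n₁ = 741; n₂ = r·n₁ = 0.5 × 741 = 371.

n₁ = 741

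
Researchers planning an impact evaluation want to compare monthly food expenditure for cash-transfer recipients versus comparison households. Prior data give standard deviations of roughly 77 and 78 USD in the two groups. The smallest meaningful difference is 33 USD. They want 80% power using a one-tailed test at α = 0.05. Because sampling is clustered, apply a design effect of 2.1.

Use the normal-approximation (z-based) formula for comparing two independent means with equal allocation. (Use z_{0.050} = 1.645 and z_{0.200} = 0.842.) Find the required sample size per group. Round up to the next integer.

n = 144 per group

n = (z_α + z_β)² · (σ₁² + σ₂²) / δ²
  = (1.645 + 0.842)² · (77² + 78² = 12013) / 33²
  = 6.1852 · 12013 / 1089
  = 68.23
Design effect: 2.1 × 68.23 = 143.28.
Round up → n = 144 per group.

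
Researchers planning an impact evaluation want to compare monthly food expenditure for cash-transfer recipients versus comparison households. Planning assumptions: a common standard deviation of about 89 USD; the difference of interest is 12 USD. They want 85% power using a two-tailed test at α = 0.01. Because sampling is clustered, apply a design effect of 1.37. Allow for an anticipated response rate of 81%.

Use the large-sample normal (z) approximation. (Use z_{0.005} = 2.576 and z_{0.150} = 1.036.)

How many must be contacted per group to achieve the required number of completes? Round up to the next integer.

n = 2428 per group

n = (z_{α/2} + z_β)² · (σ₁² + σ₂²) / δ²
  = (2.576 + 1.036)² · (2·89² = 15842) / 12²
  = 13.0465 · 15842 / 144
  = 1435.30
Design effect: 1.37 × 1435.30 = 1966.36.
Adjust for 81% response: 1966.36 / 0.81 = 2427.61.
Round up → n = 2428 per group.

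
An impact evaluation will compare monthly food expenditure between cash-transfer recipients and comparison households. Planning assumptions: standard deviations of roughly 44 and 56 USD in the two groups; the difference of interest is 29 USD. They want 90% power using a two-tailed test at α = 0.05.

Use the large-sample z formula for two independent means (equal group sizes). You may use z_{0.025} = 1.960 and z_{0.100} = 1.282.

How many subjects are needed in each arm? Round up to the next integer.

n = 64 per group

n = (z_{α/2} + z_β)² · (σ₁² + σ₂²) / δ²
  = (1.960 + 1.282)² · (44² + 56² = 5072) / 29²
  = 10.5106 · 5072 / 841
  = 63.39
Round up → n = 64 per group.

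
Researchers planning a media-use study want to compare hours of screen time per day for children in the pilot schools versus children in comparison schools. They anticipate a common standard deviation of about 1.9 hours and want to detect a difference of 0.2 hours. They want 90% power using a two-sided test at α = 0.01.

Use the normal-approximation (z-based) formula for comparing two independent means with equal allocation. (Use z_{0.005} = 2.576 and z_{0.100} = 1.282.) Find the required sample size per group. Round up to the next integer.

n = 2687 per group

n = (z_{α/2} + z_β)² · (σ₁² + σ₂²) / δ²
  = (2.576 + 1.282)² · (2·1.9² = 7.22) / 0.2²
  = 14.8842 · 7.22 / 0.04
  = 2686.59
Round up → n = 2687 per group.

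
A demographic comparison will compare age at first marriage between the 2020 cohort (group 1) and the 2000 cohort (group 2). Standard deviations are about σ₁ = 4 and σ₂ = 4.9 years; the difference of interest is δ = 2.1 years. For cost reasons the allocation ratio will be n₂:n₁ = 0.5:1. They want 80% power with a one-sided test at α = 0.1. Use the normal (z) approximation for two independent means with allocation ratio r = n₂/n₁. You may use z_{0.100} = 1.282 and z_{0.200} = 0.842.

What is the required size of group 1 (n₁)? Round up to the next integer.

n₁ = 66

n₁ = (z_α + z_β)² · (σ₁² + σ₂²/r) / δ²
   = (1.282 + 0.842)² · (4² + 4.9²/0.5) / 2.1²
   = 4.5114 · (16 + 48.02) / 4.41
   = 4.5114 · 64.02 / 4.41
   = 65.49
Round up → n₁ = 66; n₂ = r·n₁ = 0.5 × 66 = 33.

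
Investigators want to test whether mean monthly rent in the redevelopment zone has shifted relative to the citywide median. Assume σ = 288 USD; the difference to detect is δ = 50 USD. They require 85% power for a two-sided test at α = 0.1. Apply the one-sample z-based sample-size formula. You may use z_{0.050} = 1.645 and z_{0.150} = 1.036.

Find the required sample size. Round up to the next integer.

n = (z_{α/2} + z_β)² · σ² / δ²
  = (1.645 + 1.036)² · 288² / 50²
  = 7.1878 · 82944 / 2500
  = 238.47
Round up → n = 239.

n = 239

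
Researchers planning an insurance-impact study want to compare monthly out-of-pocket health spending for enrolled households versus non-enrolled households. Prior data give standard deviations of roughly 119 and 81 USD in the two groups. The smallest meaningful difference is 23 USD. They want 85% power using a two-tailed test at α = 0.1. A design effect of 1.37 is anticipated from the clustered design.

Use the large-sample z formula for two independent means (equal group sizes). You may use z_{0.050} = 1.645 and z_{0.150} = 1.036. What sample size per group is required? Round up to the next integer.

n = 386 per group

n = (z_{α/2} + z_β)² · (σ₁² + σ₂²) / δ²
  = (1.645 + 1.036)² · (119² + 81² = 20722) / 23²
  = 7.1878 · 20722 / 529
  = 281.56
Design effect: 1.37 × 281.56 = 385.74.
Round up → n = 386 per group.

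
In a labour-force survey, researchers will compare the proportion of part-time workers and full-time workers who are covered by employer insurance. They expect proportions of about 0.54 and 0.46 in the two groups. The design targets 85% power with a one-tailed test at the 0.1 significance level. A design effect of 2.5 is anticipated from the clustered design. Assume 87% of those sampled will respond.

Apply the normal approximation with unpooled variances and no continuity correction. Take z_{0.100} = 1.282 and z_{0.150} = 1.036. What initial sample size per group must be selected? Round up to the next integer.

n = (z_α + z_β)² · [p₁(1−p₁) + p₂(1−p₂)] / (p₁ − p₂)²
  = (1.282 + 1.036)² · (0.54·0.46 + 0.46·0.54) / (0.08)²
  = (2.318)² · (0.2484 + 0.2484) / 0.0064
  = 5.3731 · 0.4968 / 0.0064
  = 417.09
Design effect: 2.5 × 417.09 = 1042.72.
Adjust for 87% response: 1042.72 / 0.87 = 1198.53.
Round up → n = 1199 per group.

n = 1199 per group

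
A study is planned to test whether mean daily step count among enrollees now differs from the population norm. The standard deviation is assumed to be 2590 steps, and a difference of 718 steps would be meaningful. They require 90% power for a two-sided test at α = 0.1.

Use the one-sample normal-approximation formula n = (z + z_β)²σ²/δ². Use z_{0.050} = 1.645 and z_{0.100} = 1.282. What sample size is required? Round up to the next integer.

n = (z_{α/2} + z_β)² · σ² / δ²
  = (1.645 + 1.282)² · 2590² / 718²
  = 8.5673 · 6708100 / 515524
  = 111.48
Round up → n = 112.

n = 112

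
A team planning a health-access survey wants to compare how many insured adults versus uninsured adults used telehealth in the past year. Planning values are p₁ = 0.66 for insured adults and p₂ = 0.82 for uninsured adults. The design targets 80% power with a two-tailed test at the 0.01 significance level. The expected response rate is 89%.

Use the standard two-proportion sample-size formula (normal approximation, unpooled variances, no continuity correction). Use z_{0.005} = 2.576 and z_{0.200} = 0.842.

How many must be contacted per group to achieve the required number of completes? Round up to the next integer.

n = 191 per group

n = (z_{α/2} + z_β)² · [p₁(1−p₁) + p₂(1−p₂)] / (p₁ − p₂)²
  = (2.576 + 0.842)² · (0.66·0.34 + 0.82·0.18) / (-0.16)²
  = (3.418)² · (0.2244 + 0.1476) / 0.0256
  = 11.6827 · 0.3720 / 0.0256
  = 169.76
Adjust for 89% response: 169.76 / 0.89 = 190.75.
Round up → n = 191 per group.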